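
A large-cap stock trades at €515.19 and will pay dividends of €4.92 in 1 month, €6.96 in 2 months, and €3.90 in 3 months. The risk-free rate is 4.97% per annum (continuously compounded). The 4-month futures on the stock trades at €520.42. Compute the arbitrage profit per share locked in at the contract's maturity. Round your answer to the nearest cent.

PV(dividends) I = 4.92·e^(−0.0497·1/12) + 6.96·e^(−0.0497·2/12) + 3.90·e^(−0.0497·3/12) = 15.6541
Fair futures F* = (S − I)·e^(rT) = (515.19 − 15.6541)·e^0.016567 = 499.5359 × 1.016705 = 507.8806
Market €520.42 > fair 507.8806: forward overpriced → cash-and-carry (borrow at r, buy the stock and collect the dividends, short the forward).
Profit at T = |F_mkt − F*| = |520.42 − 507.8806| = €12.54 per share

€12.54 per share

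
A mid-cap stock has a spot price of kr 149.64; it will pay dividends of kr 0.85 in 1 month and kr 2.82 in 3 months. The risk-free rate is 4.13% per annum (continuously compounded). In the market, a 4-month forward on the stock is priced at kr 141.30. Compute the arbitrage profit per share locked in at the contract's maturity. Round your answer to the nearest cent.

kr 6.73 per share

PV(dividends) I = 0.85·e^(−0.0413·1/12) + 2.82·e^(−0.0413·3/12) = 3.6381
Fair forward F* = (S − I)·e^(rT) = (149.64 − 3.6381)·e^0.013767 = 146.0019 × 1.013862 = 148.0258
Market kr 141.30 < fair 148.0258: forward underpriced → reverse cash-and-carry (short the stock, invest proceeds at r, pay the dividends, go long the forward).
Profit at T = |F_mkt − F*| = |141.30 − 148.0258| = kr 6.73 per share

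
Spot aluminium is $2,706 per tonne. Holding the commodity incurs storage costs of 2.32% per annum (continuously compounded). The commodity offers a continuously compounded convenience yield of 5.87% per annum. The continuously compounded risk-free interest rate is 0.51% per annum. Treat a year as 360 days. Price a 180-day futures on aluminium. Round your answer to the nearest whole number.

Net carry = r + u − y = 0.0051 + 0.0232 − 0.0587 = -0.0304
F = S·e^((r+u−y)T) = 2706 · e^(-0.0304 × 180/360) = 2706 · e^-0.015200
= 2706 × 0.984915 = $2,665 per tonne

$2,665 per tonne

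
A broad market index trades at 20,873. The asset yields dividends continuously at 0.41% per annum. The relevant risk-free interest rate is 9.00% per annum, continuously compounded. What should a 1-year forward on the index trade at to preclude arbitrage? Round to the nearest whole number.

F = S·e^((r − q)T) = 20873 · e^((0.0900 − 0.0041) × 1)
= 20873 · e^0.085900 = 20873 × 1.089697
F = 22,745

22,745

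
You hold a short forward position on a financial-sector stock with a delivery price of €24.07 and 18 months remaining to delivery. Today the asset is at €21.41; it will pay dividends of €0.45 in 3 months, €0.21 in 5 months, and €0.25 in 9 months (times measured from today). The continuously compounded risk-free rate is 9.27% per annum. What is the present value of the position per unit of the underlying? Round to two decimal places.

€0.41

PV(remaining dividends) I = 0.45·e^(−0.0927·3/12) + 0.21·e^(−0.0927·5/12) + 0.25·e^(−0.0927·9/12) = 0.8749
Current forward F = (S − I)·e^(rT) = (21.41 − 0.8749)·e^(0.0927·18/12) = 20.5351 × 1.149182 = 23.5986
Value (long) = (F − K)·e^(−rT) = (23.5986 − 24.07) × 0.870185 = -0.4102
Short position value = −(long value) = €0.41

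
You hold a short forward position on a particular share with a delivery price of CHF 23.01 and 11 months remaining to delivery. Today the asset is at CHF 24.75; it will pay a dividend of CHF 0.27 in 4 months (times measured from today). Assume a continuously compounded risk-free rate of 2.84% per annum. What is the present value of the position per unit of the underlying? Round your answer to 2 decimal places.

PV(remaining dividends) I = 0.27·e^(−0.0284·4/12) = 0.2675
Current forward F = (S − I)·e^(rT) = (24.75 − 0.2675)·e^(0.0284·11/12) = 24.4825 × 1.026375 = 25.1282
Value (long) = (F − K)·e^(−rT) = (25.1282 − 23.01) × 0.974303 = 2.0638
Short position value = −(long value) = -CHF 2.06

-CHF 2.06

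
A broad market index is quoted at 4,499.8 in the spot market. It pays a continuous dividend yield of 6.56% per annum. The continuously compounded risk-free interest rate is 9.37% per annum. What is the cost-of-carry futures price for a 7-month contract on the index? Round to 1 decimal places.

4,574.2

F = S·e^((r − q)T) = 4499.8 · e^((0.0937 − 0.0656) × 7/12)
= 4499.8 · e^0.016392 = 4499.8 × 1.016527
F = 4,574.2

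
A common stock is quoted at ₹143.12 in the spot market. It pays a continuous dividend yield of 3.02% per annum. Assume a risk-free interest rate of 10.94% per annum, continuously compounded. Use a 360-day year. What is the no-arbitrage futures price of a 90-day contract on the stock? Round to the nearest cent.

₹145.98

F = S·e^((r − q)T) = 143.12 · e^((0.1094 − 0.0302) × 90/360)
= 143.12 · e^0.019800 = 143.12 × 1.019997
F = ₹145.98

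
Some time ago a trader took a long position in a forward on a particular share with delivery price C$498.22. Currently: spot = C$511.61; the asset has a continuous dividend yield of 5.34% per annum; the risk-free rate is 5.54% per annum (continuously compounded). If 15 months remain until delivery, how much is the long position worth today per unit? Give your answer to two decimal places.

C$13.69

Current fair forward for the remaining 15 months: F = S·e^((r − q)·T), (r − q) = 0.0554 − 0.0534 = 0.0020
F = 511.61 · e^(0.0020 × 15/12) = 511.61 × 1.002503 = 512.8906
Value of long forward = (F − K)·e^(−rT) = (512.8906 − 498.22) · e^(−0.0554·15/12)
= 14.6706 × 0.933093 = 13.69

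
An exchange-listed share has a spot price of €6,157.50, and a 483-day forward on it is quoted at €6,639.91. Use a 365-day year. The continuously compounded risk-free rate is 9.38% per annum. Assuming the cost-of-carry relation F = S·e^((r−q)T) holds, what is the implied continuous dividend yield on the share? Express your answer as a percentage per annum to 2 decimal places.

From F = S·e^((r−q)T): (r − q) = ln(F/S)/T
ln(6639.91/6157.50) = ln(1.078345) = 0.075427
(r − q) = 0.075427 / (483/365) = 0.057000
q = r − ln(F/S)/T = 0.0938 − 0.057000 = 0.036800
q = 3.68%

3.68%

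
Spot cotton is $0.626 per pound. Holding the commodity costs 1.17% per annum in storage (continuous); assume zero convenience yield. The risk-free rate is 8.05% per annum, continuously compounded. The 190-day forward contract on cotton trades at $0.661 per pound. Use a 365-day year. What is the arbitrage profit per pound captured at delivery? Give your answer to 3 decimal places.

$0.004 per pound

Fair forward: F* = S·e^(carry·T), with carry = (r + u) = 0.0805 + 0.0117 = 0.0922
F* = 0.626 · e^(0.0922 × 190/365) = 0.626 · e^0.047995 = 0.626 × 1.049165 = $0.6568
Market $0.661 > fair $0.6568: forward overpriced → cash-and-carry (buy spot, short the forward).
At maturity, profit = |F_mkt − F*| = |0.661 − 0.6568| = $0.004 per pound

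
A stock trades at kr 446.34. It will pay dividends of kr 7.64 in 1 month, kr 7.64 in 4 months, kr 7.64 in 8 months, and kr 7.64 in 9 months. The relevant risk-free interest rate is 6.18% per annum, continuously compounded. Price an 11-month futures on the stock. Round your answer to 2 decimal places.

kr 440.91

PV(dividends) I = 7.64·e^(−0.0618·1/12) + 7.64·e^(−0.0618·4/12) + 7.64·e^(−0.0618·8/12) + 7.64·e^(−0.0618·9/12)
I = 7.6008 + 7.4842 + 7.3316 + 7.2940 = 29.7106
F = (S − I)·e^(rT) = (446.34 − 29.7106) · e^(0.0618·11/12)
= 416.6294 · e^0.056650 = 416.6294 × 1.058285 = kr 440.91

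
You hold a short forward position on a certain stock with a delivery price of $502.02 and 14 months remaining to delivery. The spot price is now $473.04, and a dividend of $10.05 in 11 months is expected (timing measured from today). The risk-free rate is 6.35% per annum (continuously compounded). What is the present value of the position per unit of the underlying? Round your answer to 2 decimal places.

$2.61

PV(remaining dividends) I = 10.05·e^(−0.0635·11/12) = 9.4817
Current forward F = (S − I)·e^(rT) = (473.04 − 9.4817)·e^(0.0635·14/12) = 463.5583 × 1.076897 = 499.2045
Value (long) = (F − K)·e^(−rT) = (499.2045 − 502.02) × 0.928594 = -2.6145
Short position value = −(long value) = $2.61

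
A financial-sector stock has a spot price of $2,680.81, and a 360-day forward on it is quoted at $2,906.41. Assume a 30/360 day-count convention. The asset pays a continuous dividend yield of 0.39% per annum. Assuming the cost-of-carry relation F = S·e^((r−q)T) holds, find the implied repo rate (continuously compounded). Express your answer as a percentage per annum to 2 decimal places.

From F = S·e^((r−q)T): (r − q) = ln(F/S)/T
ln(2906.41/2680.81) = ln(1.084154) = 0.080800
(r − q) = 0.080800 / (360/360) = 0.080800
r = ln(F/S)/T + q = 0.080800 + 0.0039 = 0.084700
r = 8.47%

8.47%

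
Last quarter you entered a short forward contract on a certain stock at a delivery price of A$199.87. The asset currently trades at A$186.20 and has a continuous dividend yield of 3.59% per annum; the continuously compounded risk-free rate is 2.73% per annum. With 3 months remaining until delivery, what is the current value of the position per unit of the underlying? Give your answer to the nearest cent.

A$13.97

Current fair forward for the remaining 3 months: F = S·e^((r − q)·T), (r − q) = 0.0273 − 0.0359 = -0.0086
F = 186.20 · e^(-0.0086 × 3/12) = 186.20 × 0.997852 = 185.8000
Value of long forward = (F − K)·e^(−rT) = (185.8000 − 199.87) · e^(−0.0273·3/12)
= -14.0700 × 0.993198 = -13.97
Short position value = −(long value) = A$13.97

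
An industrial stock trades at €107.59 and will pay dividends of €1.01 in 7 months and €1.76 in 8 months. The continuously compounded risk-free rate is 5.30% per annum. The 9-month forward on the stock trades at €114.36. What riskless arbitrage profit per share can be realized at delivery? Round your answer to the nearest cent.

€5.19 per share

PV(dividends) I = 1.01·e^(−0.0530·7/12) + 1.76·e^(−0.0530·8/12) = 2.6782
Fair forward F* = (S − I)·e^(rT) = (107.59 − 2.6782)·e^0.039750 = 104.9118 × 1.040551 = 109.1661
Market €114.36 > fair 109.1661: forward overpriced → cash-and-carry (borrow at r, buy the stock and collect the dividends, short the forward).
Profit at T = |F_mkt − F*| = |114.36 − 109.1661| = €5.19 per share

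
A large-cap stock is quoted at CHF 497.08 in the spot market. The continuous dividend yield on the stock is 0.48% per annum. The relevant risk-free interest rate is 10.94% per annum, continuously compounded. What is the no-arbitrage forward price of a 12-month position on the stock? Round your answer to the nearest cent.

F = S·e^((r − q)T) = 497.08 · e^((0.1094 − 0.0048) × 12/12)
= 497.08 · e^0.104600 = 497.08 × 1.110266
F = CHF 551.89

CHF 551.89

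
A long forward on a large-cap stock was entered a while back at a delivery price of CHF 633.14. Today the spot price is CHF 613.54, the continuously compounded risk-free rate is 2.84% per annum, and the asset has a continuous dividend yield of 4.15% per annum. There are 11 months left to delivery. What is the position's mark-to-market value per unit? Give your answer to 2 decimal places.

Current fair forward for the remaining 11 months: F = S·e^((r − q)·T), (r − q) = 0.0284 − 0.0415 = -0.0131
F = 613.54 · e^(-0.0131 × 11/12) = 613.54 × 0.988063 = 606.2162
Value of long forward = (F − K)·e^(−rT) = (606.2162 − 633.14) · e^(−0.0284·11/12)
= -26.9238 × 0.974303 = -26.23

-CHF 26.23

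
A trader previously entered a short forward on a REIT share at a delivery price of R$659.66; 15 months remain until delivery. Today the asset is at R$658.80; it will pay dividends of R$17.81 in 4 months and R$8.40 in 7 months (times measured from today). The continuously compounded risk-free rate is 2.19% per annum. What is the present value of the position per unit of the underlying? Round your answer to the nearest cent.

PV(remaining dividends) I = 17.81·e^(−0.0219·4/12) + 8.40·e^(−0.0219·7/12) = 25.9738
Current forward F = (S − I)·e^(rT) = (658.80 − 25.9738)·e^(0.0219·15/12) = 632.8262 × 1.027753 = 650.3890
Value (long) = (F − K)·e^(−rT) = (650.3890 − 659.66) × 0.972996 = -9.0206
Short position value = −(long value) = R$9.02

R$9.02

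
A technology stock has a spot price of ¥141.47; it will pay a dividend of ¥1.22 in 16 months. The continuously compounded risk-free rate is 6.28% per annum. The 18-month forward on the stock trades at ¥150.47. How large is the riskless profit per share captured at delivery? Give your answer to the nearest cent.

¥3.74 per share

PV(dividends) I = 1.22·e^(−0.0628·16/12) = 1.1220
Fair forward F* = (S − I)·e^(rT) = (141.47 − 1.1220)·e^0.094200 = 140.3480 × 1.098779 = 154.2114
Market ¥150.47 < fair 154.2114: forward underpriced → reverse cash-and-carry (short the stock, invest proceeds at r, pay the dividends, go long the forward).
Profit at T = |F_mkt − F*| = |150.47 − 154.2114| = ¥3.74 per share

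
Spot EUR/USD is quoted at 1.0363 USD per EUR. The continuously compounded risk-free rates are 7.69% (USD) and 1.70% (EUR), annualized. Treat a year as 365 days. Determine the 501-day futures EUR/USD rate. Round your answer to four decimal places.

1.1251

F = S·e^((r_USD − r_EUR)T) = 1.0363 · e^((0.0769 − 0.0170) × 501/365)
= 1.0363 · e^0.082219 = 1.0363 × 1.085694
F = 1.1251 USD per EUR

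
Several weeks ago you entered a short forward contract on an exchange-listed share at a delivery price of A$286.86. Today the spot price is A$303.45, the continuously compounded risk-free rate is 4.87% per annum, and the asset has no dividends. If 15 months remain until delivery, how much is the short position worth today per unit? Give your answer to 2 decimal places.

Current fair forward for the remaining 15 months: F = S·e^(r·T), r = 0.0487
F = 303.45 · e^(0.0487 × 15/12) = 303.45 × 1.062766 = 322.4963
Value of long forward = (F − K)·e^(−rT) = (322.4963 − 286.86) · e^(−0.0487·15/12)
= 35.6363 × 0.940941 = 33.53
Short position value = −(long value) = -A$33.53

-A$33.53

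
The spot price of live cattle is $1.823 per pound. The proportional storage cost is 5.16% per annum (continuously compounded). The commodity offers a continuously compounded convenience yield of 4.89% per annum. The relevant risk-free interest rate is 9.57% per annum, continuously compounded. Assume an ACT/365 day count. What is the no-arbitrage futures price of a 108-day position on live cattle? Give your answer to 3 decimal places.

Net carry = r + u − y = 0.0957 + 0.0516 − 0.0489 = 0.0984
F = S·e^((r+u−y)T) = 1.823 · e^(0.0984 × 108/365) = 1.823 · e^0.029116
= 1.823 × 1.029544 = $1.877 per pound

$1.877 per pound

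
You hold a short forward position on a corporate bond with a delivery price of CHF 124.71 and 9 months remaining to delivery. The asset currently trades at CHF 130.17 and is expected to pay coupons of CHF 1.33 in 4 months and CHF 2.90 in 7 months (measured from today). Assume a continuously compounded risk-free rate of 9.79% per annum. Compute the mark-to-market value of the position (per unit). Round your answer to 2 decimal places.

PV(remaining coupons) I = 1.33·e^(−0.0979·4/12) + 2.90·e^(−0.0979·7/12) = 4.0263
Current forward F = (S − I)·e^(rT) = (130.17 − 4.0263)·e^(0.0979·9/12) = 126.1437 × 1.076188 = 135.7543
Value (long) = (F − K)·e^(−rT) = (135.7543 − 124.71) × 0.929206 = 10.2624
Short position value = −(long value) = -CHF 10.26

-CHF 10.26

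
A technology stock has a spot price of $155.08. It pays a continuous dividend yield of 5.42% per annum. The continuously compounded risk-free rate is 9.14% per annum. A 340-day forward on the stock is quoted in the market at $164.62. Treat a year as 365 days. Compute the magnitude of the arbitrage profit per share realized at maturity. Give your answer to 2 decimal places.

$4.07 per share

Fair forward: F* = S·e^(carry·T), with carry = (r − q) = 0.0914 − 0.0542 = 0.0372
F* = 155.08 · e^(0.0372 × 340/365) = 155.08 · e^0.034652 = 155.08 × 1.035259 = $160.5480
Market $164.62 > fair $160.5480: forward overpriced → cash-and-carry (buy spot, short the forward).
At maturity, profit = |F_mkt − F*| = |164.62 − 160.5480| = $4.07 per share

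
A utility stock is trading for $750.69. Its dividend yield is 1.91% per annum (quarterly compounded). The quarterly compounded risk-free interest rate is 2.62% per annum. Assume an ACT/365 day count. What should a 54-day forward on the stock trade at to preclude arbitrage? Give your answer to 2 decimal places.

F = S · (1+r/4)^(4T) / (1+q/4)^(4T)
= 750.69 × 1.003871 / 1.002823 = 750.69 × 1.001045
F = $751.47

$751.47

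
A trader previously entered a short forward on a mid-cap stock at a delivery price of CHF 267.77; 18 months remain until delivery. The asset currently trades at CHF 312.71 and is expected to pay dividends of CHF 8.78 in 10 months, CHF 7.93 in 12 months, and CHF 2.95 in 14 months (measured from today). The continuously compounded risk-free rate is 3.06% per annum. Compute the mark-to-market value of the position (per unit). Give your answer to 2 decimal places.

-CHF 37.86

PV(remaining dividends) I = 8.78·e^(−0.0306·10/12) + 7.93·e^(−0.0306·12/12) + 2.95·e^(−0.0306·14/12) = 19.0965
Current forward F = (S − I)·e^(rT) = (312.71 − 19.0965)·e^(0.0306·18/12) = 293.6135 × 1.046970 = 307.4045
Value (long) = (F − K)·e^(−rT) = (307.4045 − 267.77) × 0.955137 = 37.8564
Short position value = −(long value) = -CHF 37.86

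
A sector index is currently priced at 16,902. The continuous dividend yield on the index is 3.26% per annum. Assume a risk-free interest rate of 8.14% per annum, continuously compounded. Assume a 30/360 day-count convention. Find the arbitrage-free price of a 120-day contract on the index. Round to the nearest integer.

17,179

F = S·e^((r − q)T) = 16902 · e^((0.0814 − 0.0326) × 120/360)
= 16902 · e^0.016267 = 16902 × 1.016400
F = 17,179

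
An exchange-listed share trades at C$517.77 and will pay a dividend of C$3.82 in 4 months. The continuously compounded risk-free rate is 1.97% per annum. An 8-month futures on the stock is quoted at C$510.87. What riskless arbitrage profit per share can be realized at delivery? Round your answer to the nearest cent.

C$9.90 per share

PV(dividends) I = 3.82·e^(−0.0197·4/12) = 3.7950
Fair futures F* = (S − I)·e^(rT) = (517.77 − 3.7950)·e^0.013133 = 513.9750 × 1.013220 = 520.7697
Market C$510.87 < fair 520.7697: forward underpriced → reverse cash-and-carry (short the stock, invest proceeds at r, pay the dividends, go long the forward).
Profit at T = |F_mkt − F*| = |510.87 − 520.7697| = C$9.90 per share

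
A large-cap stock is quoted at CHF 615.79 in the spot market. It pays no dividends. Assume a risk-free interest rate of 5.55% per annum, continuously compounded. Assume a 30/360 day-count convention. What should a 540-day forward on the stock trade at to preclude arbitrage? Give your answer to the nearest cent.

F = S·e^(rT) = 615.79 · e^(0.0555 × 540/360)
= 615.79 · e^0.083250 = 615.79 × 1.086813
F = CHF 669.25

CHF 669.25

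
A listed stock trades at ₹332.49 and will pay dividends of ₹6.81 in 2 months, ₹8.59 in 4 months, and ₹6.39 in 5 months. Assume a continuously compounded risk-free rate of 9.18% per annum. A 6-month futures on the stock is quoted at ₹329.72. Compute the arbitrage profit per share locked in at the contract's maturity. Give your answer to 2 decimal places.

PV(dividends) I = 6.81·e^(−0.0918·2/12) + 8.59·e^(−0.0918·4/12) + 6.39·e^(−0.0918·5/12) = 21.1879
Fair futures F* = (S − I)·e^(rT) = (332.49 − 21.1879)·e^0.045900 = 311.3021 × 1.046970 = 325.9240
Market ₹329.72 > fair 325.9240: forward overpriced → cash-and-carry (borrow at r, buy the stock and collect the dividends, short the forward).
Profit at T = |F_mkt − F*| = |329.72 − 325.9240| = ₹3.80 per share

₹3.80 per share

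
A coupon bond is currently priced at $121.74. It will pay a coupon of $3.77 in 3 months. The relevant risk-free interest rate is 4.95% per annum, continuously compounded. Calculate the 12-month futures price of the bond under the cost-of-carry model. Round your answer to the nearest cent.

$124.01

PV(coupons) I = 3.77·e^(−0.0495·3/12)
I = 3.7236
F = (S − I)·e^(rT) = (121.74 − 3.7236) · e^(0.0495·12/12)
= 118.0164 · e^0.049500 = 118.0164 × 1.050746 = $124.01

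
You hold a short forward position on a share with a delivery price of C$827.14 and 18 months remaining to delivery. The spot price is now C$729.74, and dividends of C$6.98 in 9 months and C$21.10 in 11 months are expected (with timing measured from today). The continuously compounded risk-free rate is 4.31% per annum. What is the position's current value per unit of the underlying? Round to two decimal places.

C$72.66

PV(remaining dividends) I = 6.98·e^(−0.0431·9/12) + 21.10·e^(−0.0431·11/12) = 27.0406
Current forward F = (S − I)·e^(rT) = (729.74 − 27.0406)·e^(0.0431·18/12) = 702.6994 × 1.066786 = 749.6299
Value (long) = (F − K)·e^(−rT) = (749.6299 − 827.14) × 0.937395 = -72.6576
Short position value = −(long value) = C$72.66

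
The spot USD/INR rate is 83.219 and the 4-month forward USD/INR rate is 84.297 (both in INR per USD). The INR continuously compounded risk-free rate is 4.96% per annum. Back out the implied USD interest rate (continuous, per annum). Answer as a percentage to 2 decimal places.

F = S·e^((r_INR − r_USD)T) ⇒ r_USD = r_INR − ln(F/S)/T
ln(84.297/83.219) = 0.012871; /(4/12) = 0.038613
r_USD = 0.0496 − 0.038613 = 0.010987
r_USD = 1.10%

1.10%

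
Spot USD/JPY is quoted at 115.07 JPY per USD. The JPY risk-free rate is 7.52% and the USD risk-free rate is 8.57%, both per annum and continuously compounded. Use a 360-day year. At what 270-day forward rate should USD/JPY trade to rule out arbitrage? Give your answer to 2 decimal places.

114.17

F = S·e^((r_JPY − r_USD)T) = 115.07 · e^((0.0752 − 0.0857) × 270/360)
= 115.07 · e^-0.007875 = 115.07 × 0.992156
F = 114.17 JPY per USD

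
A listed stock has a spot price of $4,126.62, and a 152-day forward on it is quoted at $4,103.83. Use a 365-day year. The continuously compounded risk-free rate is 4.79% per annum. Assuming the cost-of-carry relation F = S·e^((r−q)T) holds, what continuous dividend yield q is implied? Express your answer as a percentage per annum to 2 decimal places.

From F = S·e^((r−q)T): (r − q) = ln(F/S)/T
ln(4103.83/4126.62) = ln(0.994477) = -0.005538
(r − q) = -0.005538 / (152/365) = -0.013298
q = r − ln(F/S)/T = 0.0479 + 0.013298 = 0.061198
q = 6.12%

6.12%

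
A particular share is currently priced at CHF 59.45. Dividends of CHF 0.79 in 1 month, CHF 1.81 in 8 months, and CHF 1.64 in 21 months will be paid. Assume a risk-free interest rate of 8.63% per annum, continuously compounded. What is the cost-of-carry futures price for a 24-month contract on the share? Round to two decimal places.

PV(dividends) I = 0.79·e^(−0.0863·1/12) + 1.81·e^(−0.0863·8/12) + 1.64·e^(−0.0863·21/12)
I = 0.7843 + 1.7088 + 1.4101 = 3.9032
F = (S − I)·e^(rT) = (59.45 − 3.9032) · e^(0.0863·24/12)
= 55.5468 · e^0.172600 = 55.5468 × 1.188391 = CHF 66.01

CHF 66.01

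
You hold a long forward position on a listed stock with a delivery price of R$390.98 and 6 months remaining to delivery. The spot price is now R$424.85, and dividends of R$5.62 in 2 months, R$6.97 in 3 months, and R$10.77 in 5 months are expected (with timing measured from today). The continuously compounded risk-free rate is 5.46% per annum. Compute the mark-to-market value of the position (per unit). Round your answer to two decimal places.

R$21.43

PV(remaining dividends) I = 5.62·e^(−0.0546·2/12) + 6.97·e^(−0.0546·3/12) + 10.77·e^(−0.0546·5/12) = 22.9723
Current forward F = (S − I)·e^(rT) = (424.85 − 22.9723)·e^(0.0546·6/12) = 401.8777 × 1.027676 = 413.0001
Value (long) = (F − K)·e^(−rT) = (413.0001 − 390.98) × 0.973069 = 21.4271
Value = R$21.43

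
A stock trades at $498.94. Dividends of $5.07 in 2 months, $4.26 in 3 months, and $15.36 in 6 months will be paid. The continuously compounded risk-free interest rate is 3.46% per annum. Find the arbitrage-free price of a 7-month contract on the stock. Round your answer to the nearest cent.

PV(dividends) I = 5.07·e^(−0.0346·2/12) + 4.26·e^(−0.0346·3/12) + 15.36·e^(−0.0346·6/12)
I = 5.0408 + 4.2233 + 15.0966 = 24.3607
F = (S − I)·e^(rT) = (498.94 − 24.3607) · e^(0.0346·7/12)
= 474.5793 · e^0.020183 = 474.5793 × 1.020388 = $484.26

$484.26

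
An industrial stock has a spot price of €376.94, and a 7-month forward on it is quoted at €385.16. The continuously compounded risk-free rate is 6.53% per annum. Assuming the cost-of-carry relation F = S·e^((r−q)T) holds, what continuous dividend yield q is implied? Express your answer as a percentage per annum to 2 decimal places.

2.83%

From F = S·e^((r−q)T): (r − q) = ln(F/S)/T
ln(385.16/376.94) = ln(1.021807) = 0.021573
(r − q) = 0.021573 / (7/12) = 0.036982
q = r − ln(F/S)/T = 0.0653 − 0.036982 = 0.028318
q = 2.83%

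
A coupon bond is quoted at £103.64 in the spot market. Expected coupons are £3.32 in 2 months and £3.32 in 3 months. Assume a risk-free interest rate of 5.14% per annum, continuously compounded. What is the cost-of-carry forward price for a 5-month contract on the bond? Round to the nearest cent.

PV(coupons) I = 3.32·e^(−0.0514·2/12) + 3.32·e^(−0.0514·3/12)
I = 3.2917 + 3.2776 = 6.5693
F = (S − I)·e^(rT) = (103.64 − 6.5693) · e^(0.0514·5/12)
= 97.0707 · e^0.021417 = 97.0707 × 1.021648 = £99.17

£99.17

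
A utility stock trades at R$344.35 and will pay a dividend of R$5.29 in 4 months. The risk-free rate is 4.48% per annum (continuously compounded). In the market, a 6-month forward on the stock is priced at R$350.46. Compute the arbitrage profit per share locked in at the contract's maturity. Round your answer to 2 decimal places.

PV(dividends) I = 5.29·e^(−0.0448·4/12) = 5.2116
Fair forward F* = (S − I)·e^(rT) = (344.35 − 5.2116)·e^0.022400 = 339.1384 × 1.022653 = 346.8209
Market R$350.46 > fair 346.8209: forward overpriced → cash-and-carry (borrow at r, buy the stock and collect the dividends, short the forward).
Profit at T = |F_mkt − F*| = |350.46 − 346.8209| = R$3.64 per share

R$3.64 per share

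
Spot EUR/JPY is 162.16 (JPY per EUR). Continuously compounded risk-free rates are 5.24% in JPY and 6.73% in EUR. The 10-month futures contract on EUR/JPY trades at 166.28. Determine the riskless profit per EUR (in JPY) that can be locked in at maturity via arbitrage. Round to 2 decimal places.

Fair futures: F* = S·e^(carry·T), with carry = (r_JPY − r_EUR) = 0.0524 − 0.0673 = -0.0149
F* = 162.16 · e^(-0.0149 × 10/12) = 162.16 · e^-0.012417 = 162.16 × 0.987660 = 160.1589
Market 166.28 > fair 160.1589: forward overpriced → cash-and-carry (buy spot, short the forward).
At maturity, profit = |F_mkt − F*| = |166.28 − 160.1589| = 6.12 per EUR (in JPY)

6.12 per EUR (in JPY)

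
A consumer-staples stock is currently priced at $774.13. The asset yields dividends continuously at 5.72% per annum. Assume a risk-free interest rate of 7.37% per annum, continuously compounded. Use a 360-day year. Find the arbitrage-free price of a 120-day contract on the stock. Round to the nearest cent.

F = S·e^((r − q)T) = 774.13 · e^((0.0737 − 0.0572) × 120/360)
= 774.13 · e^0.005500 = 774.13 × 1.005515
F = $778.40

$778.40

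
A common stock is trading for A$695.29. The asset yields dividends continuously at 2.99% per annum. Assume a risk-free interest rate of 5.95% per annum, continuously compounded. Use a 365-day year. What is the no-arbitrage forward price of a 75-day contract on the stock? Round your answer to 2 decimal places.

A$699.53

F = S·e^((r − q)T) = 695.29 · e^((0.0595 − 0.0299) × 75/365)
= 695.29 · e^0.006082 = 695.29 × 1.006101
F = A$699.53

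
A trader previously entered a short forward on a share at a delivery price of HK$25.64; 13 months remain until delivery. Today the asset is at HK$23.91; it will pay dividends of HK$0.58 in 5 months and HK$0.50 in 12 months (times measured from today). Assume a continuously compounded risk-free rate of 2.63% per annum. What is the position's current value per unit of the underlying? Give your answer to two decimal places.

PV(remaining dividends) I = 0.58·e^(−0.0263·5/12) + 0.50·e^(−0.0263·12/12) = 1.0607
Current forward F = (S − I)·e^(rT) = (23.91 − 1.0607)·e^(0.0263·13/12) = 22.8493 × 1.028901 = 23.5097
Value (long) = (F − K)·e^(−rT) = (23.5097 − 25.64) × 0.971910 = -2.0705
Short position value = −(long value) = HK$2.07

HK$2.07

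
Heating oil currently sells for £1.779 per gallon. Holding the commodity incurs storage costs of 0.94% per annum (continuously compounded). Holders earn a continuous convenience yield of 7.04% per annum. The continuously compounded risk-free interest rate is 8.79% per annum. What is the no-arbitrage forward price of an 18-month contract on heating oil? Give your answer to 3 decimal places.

Net carry = r + u − y = 0.0879 + 0.0094 − 0.0704 = 0.0269
F = S·e^((r+u−y)T) = 1.779 · e^(0.0269 × 18/12) = 1.779 · e^0.040350
= 1.779 × 1.041175 = £1.852 per gallon

£1.852 per gallon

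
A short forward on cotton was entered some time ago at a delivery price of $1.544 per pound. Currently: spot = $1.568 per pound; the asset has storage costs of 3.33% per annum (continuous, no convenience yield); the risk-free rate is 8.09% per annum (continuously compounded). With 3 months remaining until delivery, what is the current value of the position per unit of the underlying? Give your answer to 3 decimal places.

-$0.068 per pound

Current fair forward for the remaining 3 months: F = S·e^((r + u)·T), (r + u) = 0.0809 + 0.0333 = 0.1142
F = 1.568 · e^(0.1142 × 3/12) = 1.568 × 1.028961 = 1.6134
Value of long forward = (F − K)·e^(−rT) = (1.6134 − 1.544) · e^(−0.0809·3/12)
= 0.0694 × 0.979978 = 0.068
Short position value = −(long value) = -$0.068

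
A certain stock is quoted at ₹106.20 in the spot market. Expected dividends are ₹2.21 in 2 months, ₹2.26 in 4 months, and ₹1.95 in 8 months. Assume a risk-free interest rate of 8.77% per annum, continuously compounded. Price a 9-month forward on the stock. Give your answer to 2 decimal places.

PV(dividends) I = 2.21·e^(−0.0877·2/12) + 2.26·e^(−0.0877·4/12) + 1.95·e^(−0.0877·8/12)
I = 2.1779 + 2.1949 + 1.8393 = 6.2121
F = (S − I)·e^(rT) = (106.20 − 6.2121) · e^(0.0877·9/12)
= 99.9879 · e^0.065775 = 99.9879 × 1.067986 = ₹106.79

₹106.79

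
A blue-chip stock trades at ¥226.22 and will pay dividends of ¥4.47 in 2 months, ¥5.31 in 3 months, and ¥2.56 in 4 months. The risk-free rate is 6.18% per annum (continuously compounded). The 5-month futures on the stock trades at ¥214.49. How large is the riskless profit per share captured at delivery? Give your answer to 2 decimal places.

PV(dividends) I = 4.47·e^(−0.0618·2/12) + 5.31·e^(−0.0618·3/12) + 2.56·e^(−0.0618·4/12) = 12.1606
Fair futures F* = (S − I)·e^(rT) = (226.22 − 12.1606)·e^0.025750 = 214.0594 × 1.026084 = 219.6429
Market ¥214.49 < fair 219.6429: forward underpriced → reverse cash-and-carry (short the stock, invest proceeds at r, pay the dividends, go long the forward).
Profit at T = |F_mkt − F*| = |214.49 − 219.6429| = ¥5.15 per share

¥5.15 per share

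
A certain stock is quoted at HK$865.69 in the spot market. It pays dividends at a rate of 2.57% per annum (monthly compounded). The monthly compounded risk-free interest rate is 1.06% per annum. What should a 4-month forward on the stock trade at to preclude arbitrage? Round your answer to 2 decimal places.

F = S · (1+r/12)^(12T) / (1+q/12)^(12T)
= 865.69 × 1.003538 / 1.008594 = 865.69 × 0.994987
F = HK$861.35

HK$861.35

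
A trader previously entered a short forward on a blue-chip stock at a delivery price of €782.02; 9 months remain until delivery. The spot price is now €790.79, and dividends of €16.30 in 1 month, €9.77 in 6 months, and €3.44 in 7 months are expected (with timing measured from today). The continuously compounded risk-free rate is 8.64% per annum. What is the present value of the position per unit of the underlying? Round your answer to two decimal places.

-€29.03

PV(remaining dividends) I = 16.30·e^(−0.0864·1/12) + 9.77·e^(−0.0864·6/12) + 3.44·e^(−0.0864·7/12) = 28.8109
Current forward F = (S − I)·e^(rT) = (790.79 − 28.8109)·e^(0.0864·9/12) = 761.9791 × 1.066946 = 812.9906
Value (long) = (F − K)·e^(−rT) = (812.9906 − 782.02) × 0.937255 = 29.0273
Short position value = −(long value) = -€29.03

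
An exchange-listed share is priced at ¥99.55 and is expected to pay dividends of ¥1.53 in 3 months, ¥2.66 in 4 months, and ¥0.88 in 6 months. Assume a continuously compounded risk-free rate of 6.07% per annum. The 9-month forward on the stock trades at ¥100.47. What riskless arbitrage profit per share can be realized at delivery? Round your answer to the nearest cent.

PV(dividends) I = 1.53·e^(−0.0607·3/12) + 2.66·e^(−0.0607·4/12) + 0.88·e^(−0.0607·6/12) = 4.9674
Fair forward F* = (S − I)·e^(rT) = (99.55 − 4.9674)·e^0.045525 = 94.5826 × 1.046577 = 98.9880
Market ¥100.47 > fair 98.9880: forward overpriced → cash-and-carry (borrow at r, buy the stock and collect the dividends, short the forward).
Profit at T = |F_mkt − F*| = |100.47 − 98.9880| = ¥1.48 per share

¥1.48 per share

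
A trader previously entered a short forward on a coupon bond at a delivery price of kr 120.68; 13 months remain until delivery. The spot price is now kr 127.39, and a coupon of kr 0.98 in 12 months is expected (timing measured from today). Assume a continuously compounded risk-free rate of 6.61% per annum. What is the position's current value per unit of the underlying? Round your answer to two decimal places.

-kr 14.13

PV(remaining coupons) I = 0.98·e^(−0.0661·12/12) = 0.9173
Current forward F = (S − I)·e^(rT) = (127.39 − 0.9173)·e^(0.0661·13/12) = 126.4727 × 1.074235 = 135.8614
Value (long) = (F − K)·e^(−rT) = (135.8614 − 120.68) × 0.930895 = 14.1323
Short position value = −(long value) = -kr 14.13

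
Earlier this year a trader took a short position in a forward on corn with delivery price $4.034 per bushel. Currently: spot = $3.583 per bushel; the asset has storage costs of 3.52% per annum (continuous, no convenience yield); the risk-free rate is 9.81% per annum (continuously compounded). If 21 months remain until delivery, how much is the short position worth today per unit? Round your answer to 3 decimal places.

Current fair forward for the remaining 21 months: F = S·e^((r + u)·T), (r + u) = 0.0981 + 0.0352 = 0.1333
F = 3.583 · e^(0.1333 × 21/12) = 3.583 × 1.262729 = 4.5244
Value of long forward = (F − K)·e^(−rT) = (4.5244 − 4.034) · e^(−0.0981·21/12)
= 0.4904 × 0.842253 = 0.413
Short position value = −(long value) = -$0.413

-$0.413 per bushel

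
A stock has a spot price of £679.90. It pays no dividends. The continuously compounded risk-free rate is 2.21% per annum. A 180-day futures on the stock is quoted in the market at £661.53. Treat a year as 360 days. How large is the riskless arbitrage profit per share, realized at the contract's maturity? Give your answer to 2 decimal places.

£25.92 per share

Fair futures: F* = S·e^(carry·T), with carry = r = 0.0221
F* = 679.90 · e^(0.0221 × 180/360) = 679.90 · e^0.011050 = 679.90 × 1.011111 = £687.4544
Market £661.53 < fair £687.4544: forward underpriced → reverse cash-and-carry (short spot, go long the forward).
At maturity, profit = |F_mkt − F*| = |661.53 − 687.4544| = £25.92 per share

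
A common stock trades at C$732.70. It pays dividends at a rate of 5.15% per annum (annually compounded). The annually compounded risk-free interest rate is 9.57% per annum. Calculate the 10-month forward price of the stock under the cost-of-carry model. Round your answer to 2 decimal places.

C$758.28

F = S · (1+r)^T / (1+q)^T
= 732.70 × 1.079137 / 1.042736 = 732.70 × 1.034909
F = C$758.28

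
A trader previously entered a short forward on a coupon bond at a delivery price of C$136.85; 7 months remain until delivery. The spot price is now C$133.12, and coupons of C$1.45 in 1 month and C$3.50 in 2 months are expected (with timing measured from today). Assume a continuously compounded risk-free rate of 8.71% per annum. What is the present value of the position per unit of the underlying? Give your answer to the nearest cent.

PV(remaining coupons) I = 1.45·e^(−0.0871·1/12) + 3.50·e^(−0.0871·2/12) = 4.8891
Current forward F = (S − I)·e^(rT) = (133.12 − 4.8891)·e^(0.0871·7/12) = 128.2309 × 1.052121 = 134.9144
Value (long) = (F − K)·e^(−rT) = (134.9144 − 136.85) × 0.950461 = -1.8397
Short position value = −(long value) = C$1.84

C$1.84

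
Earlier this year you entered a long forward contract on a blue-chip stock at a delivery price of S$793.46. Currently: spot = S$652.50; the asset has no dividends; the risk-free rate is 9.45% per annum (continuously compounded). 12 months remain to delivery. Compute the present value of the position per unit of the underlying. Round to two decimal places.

Current fair forward for the remaining 12 months: F = S·e^(r·T), r = 0.0945
F = 652.50 · e^(0.0945 × 12/12) = 652.50 × 1.099109 = 717.1686
Value of long forward = (F − K)·e^(−rT) = (717.1686 − 793.46) · e^(−0.0945·12/12)
= -76.2914 × 0.909828 = -69.41

-S$69.41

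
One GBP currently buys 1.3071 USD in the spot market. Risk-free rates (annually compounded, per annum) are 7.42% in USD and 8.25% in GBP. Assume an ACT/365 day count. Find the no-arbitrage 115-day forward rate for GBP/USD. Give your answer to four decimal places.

1.3039

By covered interest parity, F = S · (1+r_USD)^T / (1+r_GBP)^T
= 1.3071 × 1.022808 / 1.025291 = 1.3071 × 0.997578
F = 1.3039 USD per GBP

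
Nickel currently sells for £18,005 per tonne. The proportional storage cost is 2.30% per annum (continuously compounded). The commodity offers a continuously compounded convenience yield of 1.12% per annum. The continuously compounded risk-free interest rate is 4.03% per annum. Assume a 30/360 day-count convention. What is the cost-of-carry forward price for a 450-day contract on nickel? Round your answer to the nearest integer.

£19,217 per tonne

Net carry = r + u − y = 0.0403 + 0.0230 − 0.0112 = 0.0521
F = S·e^((r+u−y)T) = 18005 · e^(0.0521 × 450/360) = 18005 · e^0.065125
= 18005 × 1.067292 = £19,217 per tonne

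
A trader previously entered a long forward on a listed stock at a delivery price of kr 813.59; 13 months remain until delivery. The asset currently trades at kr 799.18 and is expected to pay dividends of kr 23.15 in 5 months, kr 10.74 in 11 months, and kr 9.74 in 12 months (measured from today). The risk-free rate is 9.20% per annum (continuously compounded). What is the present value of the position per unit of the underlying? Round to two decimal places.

kr 21.73

PV(remaining dividends) I = 23.15·e^(−0.0920·5/12) + 10.74·e^(−0.0920·11/12) + 9.74·e^(−0.0920·12/12) = 41.0347
Current forward F = (S − I)·e^(rT) = (799.18 − 41.0347)·e^(0.0920·13/12) = 758.1453 × 1.104803 = 837.6012
Value (long) = (F − K)·e^(−rT) = (837.6012 − 813.59) × 0.905139 = 21.7335
Value = kr 21.73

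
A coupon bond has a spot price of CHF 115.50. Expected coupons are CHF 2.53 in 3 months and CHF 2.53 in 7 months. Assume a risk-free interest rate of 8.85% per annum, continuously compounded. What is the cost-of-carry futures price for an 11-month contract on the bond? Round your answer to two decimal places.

CHF 119.97

PV(coupons) I = 2.53·e^(−0.0885·3/12) + 2.53·e^(−0.0885·7/12)
I = 2.4746 + 2.4027 = 4.8773
F = (S − I)·e^(rT) = (115.50 − 4.8773) · e^(0.0885·11/12)
= 110.6227 · e^0.081125 = 110.6227 × 1.084506 = CHF 119.97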